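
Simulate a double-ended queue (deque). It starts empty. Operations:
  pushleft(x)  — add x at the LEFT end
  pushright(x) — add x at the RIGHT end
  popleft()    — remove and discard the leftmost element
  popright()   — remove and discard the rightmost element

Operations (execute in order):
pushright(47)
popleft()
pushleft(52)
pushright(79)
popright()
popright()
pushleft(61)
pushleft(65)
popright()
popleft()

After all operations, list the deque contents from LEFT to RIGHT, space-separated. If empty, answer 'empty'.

Answer: empty

Derivation:
pushright(47): [47]
popleft(): []
pushleft(52): [52]
pushright(79): [52, 79]
popright(): [52]
popright(): []
pushleft(61): [61]
pushleft(65): [65, 61]
popright(): [65]
popleft(): []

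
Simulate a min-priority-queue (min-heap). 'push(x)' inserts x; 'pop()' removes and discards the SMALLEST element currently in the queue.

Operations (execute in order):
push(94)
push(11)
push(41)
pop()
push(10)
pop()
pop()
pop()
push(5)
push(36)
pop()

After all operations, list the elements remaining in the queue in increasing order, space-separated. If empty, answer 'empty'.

push(94): heap contents = [94]
push(11): heap contents = [11, 94]
push(41): heap contents = [11, 41, 94]
pop() → 11: heap contents = [41, 94]
push(10): heap contents = [10, 41, 94]
pop() → 10: heap contents = [41, 94]
pop() → 41: heap contents = [94]
pop() → 94: heap contents = []
push(5): heap contents = [5]
push(36): heap contents = [5, 36]
pop() → 5: heap contents = [36]

Answer: 36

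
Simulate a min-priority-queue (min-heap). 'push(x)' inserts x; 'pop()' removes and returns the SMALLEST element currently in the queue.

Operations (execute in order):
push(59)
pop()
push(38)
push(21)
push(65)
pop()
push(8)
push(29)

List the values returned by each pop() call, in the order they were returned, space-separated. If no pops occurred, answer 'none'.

Answer: 59 21

Derivation:
push(59): heap contents = [59]
pop() → 59: heap contents = []
push(38): heap contents = [38]
push(21): heap contents = [21, 38]
push(65): heap contents = [21, 38, 65]
pop() → 21: heap contents = [38, 65]
push(8): heap contents = [8, 38, 65]
push(29): heap contents = [8, 29, 38, 65]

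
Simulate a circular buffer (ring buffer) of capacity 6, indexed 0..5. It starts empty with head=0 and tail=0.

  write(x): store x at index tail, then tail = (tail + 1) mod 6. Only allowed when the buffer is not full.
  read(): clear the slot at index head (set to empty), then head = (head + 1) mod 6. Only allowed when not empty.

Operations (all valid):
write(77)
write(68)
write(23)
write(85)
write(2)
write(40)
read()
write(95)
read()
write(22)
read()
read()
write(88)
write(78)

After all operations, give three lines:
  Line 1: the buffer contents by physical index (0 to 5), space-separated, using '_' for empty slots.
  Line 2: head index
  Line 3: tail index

Answer: 95 22 88 78 2 40
4
4

Derivation:
write(77): buf=[77 _ _ _ _ _], head=0, tail=1, size=1
write(68): buf=[77 68 _ _ _ _], head=0, tail=2, size=2
write(23): buf=[77 68 23 _ _ _], head=0, tail=3, size=3
write(85): buf=[77 68 23 85 _ _], head=0, tail=4, size=4
write(2): buf=[77 68 23 85 2 _], head=0, tail=5, size=5
write(40): buf=[77 68 23 85 2 40], head=0, tail=0, size=6
read(): buf=[_ 68 23 85 2 40], head=1, tail=0, size=5
write(95): buf=[95 68 23 85 2 40], head=1, tail=1, size=6
read(): buf=[95 _ 23 85 2 40], head=2, tail=1, size=5
write(22): buf=[95 22 23 85 2 40], head=2, tail=2, size=6
read(): buf=[95 22 _ 85 2 40], head=3, tail=2, size=5
read(): buf=[95 22 _ _ 2 40], head=4, tail=2, size=4
write(88): buf=[95 22 88 _ 2 40], head=4, tail=3, size=5
write(78): buf=[95 22 88 78 2 40], head=4, tail=4, size=6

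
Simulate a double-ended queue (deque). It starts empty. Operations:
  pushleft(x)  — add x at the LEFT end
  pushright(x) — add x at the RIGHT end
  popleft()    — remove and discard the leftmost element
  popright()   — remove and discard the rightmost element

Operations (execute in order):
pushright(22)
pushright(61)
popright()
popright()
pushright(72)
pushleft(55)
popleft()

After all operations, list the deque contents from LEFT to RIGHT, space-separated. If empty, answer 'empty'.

pushright(22): [22]
pushright(61): [22, 61]
popright(): [22]
popright(): []
pushright(72): [72]
pushleft(55): [55, 72]
popleft(): [72]

Answer: 72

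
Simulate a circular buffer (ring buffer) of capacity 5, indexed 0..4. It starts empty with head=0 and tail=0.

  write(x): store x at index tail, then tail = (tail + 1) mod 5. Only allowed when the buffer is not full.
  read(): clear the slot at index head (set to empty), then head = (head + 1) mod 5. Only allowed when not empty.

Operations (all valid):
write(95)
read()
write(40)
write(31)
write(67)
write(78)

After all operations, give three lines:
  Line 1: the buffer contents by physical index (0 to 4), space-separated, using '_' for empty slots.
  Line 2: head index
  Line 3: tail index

write(95): buf=[95 _ _ _ _], head=0, tail=1, size=1
read(): buf=[_ _ _ _ _], head=1, tail=1, size=0
write(40): buf=[_ 40 _ _ _], head=1, tail=2, size=1
write(31): buf=[_ 40 31 _ _], head=1, tail=3, size=2
write(67): buf=[_ 40 31 67 _], head=1, tail=4, size=3
write(78): buf=[_ 40 31 67 78], head=1, tail=0, size=4

Answer: _ 40 31 67 78
1
0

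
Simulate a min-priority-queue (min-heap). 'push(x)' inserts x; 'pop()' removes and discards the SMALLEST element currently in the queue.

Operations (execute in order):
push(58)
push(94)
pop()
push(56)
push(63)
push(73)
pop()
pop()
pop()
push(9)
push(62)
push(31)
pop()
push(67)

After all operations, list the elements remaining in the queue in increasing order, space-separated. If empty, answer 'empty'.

Answer: 31 62 67 94

Derivation:
push(58): heap contents = [58]
push(94): heap contents = [58, 94]
pop() → 58: heap contents = [94]
push(56): heap contents = [56, 94]
push(63): heap contents = [56, 63, 94]
push(73): heap contents = [56, 63, 73, 94]
pop() → 56: heap contents = [63, 73, 94]
pop() → 63: heap contents = [73, 94]
pop() → 73: heap contents = [94]
push(9): heap contents = [9, 94]
push(62): heap contents = [9, 62, 94]
push(31): heap contents = [9, 31, 62, 94]
pop() → 9: heap contents = [31, 62, 94]
push(67): heap contents = [31, 62, 67, 94]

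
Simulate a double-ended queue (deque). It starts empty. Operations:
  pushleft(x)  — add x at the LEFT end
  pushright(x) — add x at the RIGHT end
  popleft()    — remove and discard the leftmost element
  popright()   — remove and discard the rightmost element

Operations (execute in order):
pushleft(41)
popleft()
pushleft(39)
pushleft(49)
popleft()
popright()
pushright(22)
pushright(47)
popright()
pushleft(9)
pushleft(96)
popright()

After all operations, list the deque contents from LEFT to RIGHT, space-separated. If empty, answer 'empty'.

Answer: 96 9

Derivation:
pushleft(41): [41]
popleft(): []
pushleft(39): [39]
pushleft(49): [49, 39]
popleft(): [39]
popright(): []
pushright(22): [22]
pushright(47): [22, 47]
popright(): [22]
pushleft(9): [9, 22]
pushleft(96): [96, 9, 22]
popright(): [96, 9]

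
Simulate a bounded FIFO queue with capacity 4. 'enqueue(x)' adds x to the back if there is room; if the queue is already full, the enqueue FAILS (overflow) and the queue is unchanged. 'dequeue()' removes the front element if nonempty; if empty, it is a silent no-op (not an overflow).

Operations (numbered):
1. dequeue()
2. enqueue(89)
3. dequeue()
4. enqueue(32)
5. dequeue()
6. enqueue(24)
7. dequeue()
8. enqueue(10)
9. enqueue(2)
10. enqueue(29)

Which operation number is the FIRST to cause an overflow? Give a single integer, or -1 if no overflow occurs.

1. dequeue(): empty, no-op, size=0
2. enqueue(89): size=1
3. dequeue(): size=0
4. enqueue(32): size=1
5. dequeue(): size=0
6. enqueue(24): size=1
7. dequeue(): size=0
8. enqueue(10): size=1
9. enqueue(2): size=2
10. enqueue(29): size=3

Answer: -1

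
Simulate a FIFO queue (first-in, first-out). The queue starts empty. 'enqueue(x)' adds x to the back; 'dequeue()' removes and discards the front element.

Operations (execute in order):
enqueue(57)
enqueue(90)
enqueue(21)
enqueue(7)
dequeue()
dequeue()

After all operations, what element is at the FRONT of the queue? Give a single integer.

Answer: 21

Derivation:
enqueue(57): queue = [57]
enqueue(90): queue = [57, 90]
enqueue(21): queue = [57, 90, 21]
enqueue(7): queue = [57, 90, 21, 7]
dequeue(): queue = [90, 21, 7]
dequeue(): queue = [21, 7]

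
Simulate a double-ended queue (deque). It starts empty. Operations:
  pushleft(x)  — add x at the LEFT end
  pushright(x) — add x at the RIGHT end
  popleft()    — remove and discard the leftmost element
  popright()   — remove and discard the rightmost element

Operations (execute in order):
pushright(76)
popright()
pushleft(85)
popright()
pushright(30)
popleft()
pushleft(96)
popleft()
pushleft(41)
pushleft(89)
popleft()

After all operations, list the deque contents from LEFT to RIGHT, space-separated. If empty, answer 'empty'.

pushright(76): [76]
popright(): []
pushleft(85): [85]
popright(): []
pushright(30): [30]
popleft(): []
pushleft(96): [96]
popleft(): []
pushleft(41): [41]
pushleft(89): [89, 41]
popleft(): [41]

Answer: 41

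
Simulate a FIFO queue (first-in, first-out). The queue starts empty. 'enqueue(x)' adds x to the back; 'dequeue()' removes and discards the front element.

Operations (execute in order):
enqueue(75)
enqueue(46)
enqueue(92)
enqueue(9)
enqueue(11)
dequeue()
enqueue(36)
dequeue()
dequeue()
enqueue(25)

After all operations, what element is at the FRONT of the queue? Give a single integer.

Answer: 9

Derivation:
enqueue(75): queue = [75]
enqueue(46): queue = [75, 46]
enqueue(92): queue = [75, 46, 92]
enqueue(9): queue = [75, 46, 92, 9]
enqueue(11): queue = [75, 46, 92, 9, 11]
dequeue(): queue = [46, 92, 9, 11]
enqueue(36): queue = [46, 92, 9, 11, 36]
dequeue(): queue = [92, 9, 11, 36]
dequeue(): queue = [9, 11, 36]
enqueue(25): queue = [9, 11, 36, 25]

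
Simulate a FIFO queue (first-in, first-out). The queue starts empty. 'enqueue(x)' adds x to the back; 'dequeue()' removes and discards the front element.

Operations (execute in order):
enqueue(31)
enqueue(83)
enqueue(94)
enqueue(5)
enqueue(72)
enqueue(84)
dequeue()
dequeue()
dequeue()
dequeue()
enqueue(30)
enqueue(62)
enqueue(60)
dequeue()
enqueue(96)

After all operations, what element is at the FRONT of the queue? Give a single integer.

Answer: 84

Derivation:
enqueue(31): queue = [31]
enqueue(83): queue = [31, 83]
enqueue(94): queue = [31, 83, 94]
enqueue(5): queue = [31, 83, 94, 5]
enqueue(72): queue = [31, 83, 94, 5, 72]
enqueue(84): queue = [31, 83, 94, 5, 72, 84]
dequeue(): queue = [83, 94, 5, 72, 84]
dequeue(): queue = [94, 5, 72, 84]
dequeue(): queue = [5, 72, 84]
dequeue(): queue = [72, 84]
enqueue(30): queue = [72, 84, 30]
enqueue(62): queue = [72, 84, 30, 62]
enqueue(60): queue = [72, 84, 30, 62, 60]
dequeue(): queue = [84, 30, 62, 60]
enqueue(96): queue = [84, 30, 62, 60, 96]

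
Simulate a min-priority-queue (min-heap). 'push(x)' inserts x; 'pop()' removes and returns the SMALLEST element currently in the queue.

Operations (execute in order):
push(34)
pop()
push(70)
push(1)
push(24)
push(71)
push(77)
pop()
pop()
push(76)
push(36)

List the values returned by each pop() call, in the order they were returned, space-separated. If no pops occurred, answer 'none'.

Answer: 34 1 24

Derivation:
push(34): heap contents = [34]
pop() → 34: heap contents = []
push(70): heap contents = [70]
push(1): heap contents = [1, 70]
push(24): heap contents = [1, 24, 70]
push(71): heap contents = [1, 24, 70, 71]
push(77): heap contents = [1, 24, 70, 71, 77]
pop() → 1: heap contents = [24, 70, 71, 77]
pop() → 24: heap contents = [70, 71, 77]
push(76): heap contents = [70, 71, 76, 77]
push(36): heap contents = [36, 70, 71, 76, 77]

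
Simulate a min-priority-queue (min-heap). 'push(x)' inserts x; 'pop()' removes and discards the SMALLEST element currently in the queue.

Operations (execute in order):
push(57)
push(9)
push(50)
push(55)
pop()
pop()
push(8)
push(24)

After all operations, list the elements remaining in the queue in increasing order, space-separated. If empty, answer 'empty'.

Answer: 8 24 55 57

Derivation:
push(57): heap contents = [57]
push(9): heap contents = [9, 57]
push(50): heap contents = [9, 50, 57]
push(55): heap contents = [9, 50, 55, 57]
pop() → 9: heap contents = [50, 55, 57]
pop() → 50: heap contents = [55, 57]
push(8): heap contents = [8, 55, 57]
push(24): heap contents = [8, 24, 55, 57]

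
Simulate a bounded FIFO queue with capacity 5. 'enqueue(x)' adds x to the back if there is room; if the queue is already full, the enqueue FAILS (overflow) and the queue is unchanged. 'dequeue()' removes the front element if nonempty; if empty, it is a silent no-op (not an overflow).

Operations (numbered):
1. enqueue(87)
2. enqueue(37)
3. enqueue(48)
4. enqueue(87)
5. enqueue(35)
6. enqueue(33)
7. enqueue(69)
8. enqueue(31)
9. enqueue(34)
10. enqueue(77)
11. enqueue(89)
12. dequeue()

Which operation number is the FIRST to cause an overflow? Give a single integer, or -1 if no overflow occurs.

1. enqueue(87): size=1
2. enqueue(37): size=2
3. enqueue(48): size=3
4. enqueue(87): size=4
5. enqueue(35): size=5
6. enqueue(33): size=5=cap → OVERFLOW (fail)
7. enqueue(69): size=5=cap → OVERFLOW (fail)
8. enqueue(31): size=5=cap → OVERFLOW (fail)
9. enqueue(34): size=5=cap → OVERFLOW (fail)
10. enqueue(77): size=5=cap → OVERFLOW (fail)
11. enqueue(89): size=5=cap → OVERFLOW (fail)
12. dequeue(): size=4

Answer: 6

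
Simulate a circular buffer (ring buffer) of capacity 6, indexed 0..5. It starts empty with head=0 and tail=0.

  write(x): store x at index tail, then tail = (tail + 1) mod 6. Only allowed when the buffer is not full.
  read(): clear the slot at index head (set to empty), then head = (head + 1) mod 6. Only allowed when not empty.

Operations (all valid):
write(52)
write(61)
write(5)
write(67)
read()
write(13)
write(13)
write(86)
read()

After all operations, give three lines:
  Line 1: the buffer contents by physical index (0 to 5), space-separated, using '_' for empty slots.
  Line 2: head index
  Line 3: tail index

write(52): buf=[52 _ _ _ _ _], head=0, tail=1, size=1
write(61): buf=[52 61 _ _ _ _], head=0, tail=2, size=2
write(5): buf=[52 61 5 _ _ _], head=0, tail=3, size=3
write(67): buf=[52 61 5 67 _ _], head=0, tail=4, size=4
read(): buf=[_ 61 5 67 _ _], head=1, tail=4, size=3
write(13): buf=[_ 61 5 67 13 _], head=1, tail=5, size=4
write(13): buf=[_ 61 5 67 13 13], head=1, tail=0, size=5
write(86): buf=[86 61 5 67 13 13], head=1, tail=1, size=6
read(): buf=[86 _ 5 67 13 13], head=2, tail=1, size=5

Answer: 86 _ 5 67 13 13
2
1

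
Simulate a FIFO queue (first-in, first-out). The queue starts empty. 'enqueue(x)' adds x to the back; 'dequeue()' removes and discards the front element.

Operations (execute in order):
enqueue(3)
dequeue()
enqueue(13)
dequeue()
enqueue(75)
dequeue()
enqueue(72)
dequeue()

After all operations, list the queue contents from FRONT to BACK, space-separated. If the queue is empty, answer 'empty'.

enqueue(3): [3]
dequeue(): []
enqueue(13): [13]
dequeue(): []
enqueue(75): [75]
dequeue(): []
enqueue(72): [72]
dequeue(): []

Answer: empty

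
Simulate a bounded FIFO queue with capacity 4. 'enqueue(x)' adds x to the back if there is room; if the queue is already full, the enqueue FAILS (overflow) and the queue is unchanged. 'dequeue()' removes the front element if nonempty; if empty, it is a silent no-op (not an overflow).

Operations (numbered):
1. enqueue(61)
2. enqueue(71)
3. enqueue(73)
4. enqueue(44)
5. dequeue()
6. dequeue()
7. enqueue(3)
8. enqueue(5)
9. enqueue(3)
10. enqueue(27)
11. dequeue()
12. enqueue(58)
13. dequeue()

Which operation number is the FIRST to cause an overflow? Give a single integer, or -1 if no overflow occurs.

Answer: 9

Derivation:
1. enqueue(61): size=1
2. enqueue(71): size=2
3. enqueue(73): size=3
4. enqueue(44): size=4
5. dequeue(): size=3
6. dequeue(): size=2
7. enqueue(3): size=3
8. enqueue(5): size=4
9. enqueue(3): size=4=cap → OVERFLOW (fail)
10. enqueue(27): size=4=cap → OVERFLOW (fail)
11. dequeue(): size=3
12. enqueue(58): size=4
13. dequeue(): size=3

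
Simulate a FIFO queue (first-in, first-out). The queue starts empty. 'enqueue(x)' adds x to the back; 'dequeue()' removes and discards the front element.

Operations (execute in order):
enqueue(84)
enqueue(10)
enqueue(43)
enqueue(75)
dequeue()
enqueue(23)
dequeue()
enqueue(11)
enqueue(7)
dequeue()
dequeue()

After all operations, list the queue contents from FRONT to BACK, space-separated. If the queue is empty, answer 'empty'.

Answer: 23 11 7

Derivation:
enqueue(84): [84]
enqueue(10): [84, 10]
enqueue(43): [84, 10, 43]
enqueue(75): [84, 10, 43, 75]
dequeue(): [10, 43, 75]
enqueue(23): [10, 43, 75, 23]
dequeue(): [43, 75, 23]
enqueue(11): [43, 75, 23, 11]
enqueue(7): [43, 75, 23, 11, 7]
dequeue(): [75, 23, 11, 7]
dequeue(): [23, 11, 7]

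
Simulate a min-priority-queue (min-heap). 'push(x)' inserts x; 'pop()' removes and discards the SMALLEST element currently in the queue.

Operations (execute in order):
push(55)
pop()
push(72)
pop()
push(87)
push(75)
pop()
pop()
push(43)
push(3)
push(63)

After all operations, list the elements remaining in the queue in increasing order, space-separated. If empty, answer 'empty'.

push(55): heap contents = [55]
pop() → 55: heap contents = []
push(72): heap contents = [72]
pop() → 72: heap contents = []
push(87): heap contents = [87]
push(75): heap contents = [75, 87]
pop() → 75: heap contents = [87]
pop() → 87: heap contents = []
push(43): heap contents = [43]
push(3): heap contents = [3, 43]
push(63): heap contents = [3, 43, 63]

Answer: 3 43 63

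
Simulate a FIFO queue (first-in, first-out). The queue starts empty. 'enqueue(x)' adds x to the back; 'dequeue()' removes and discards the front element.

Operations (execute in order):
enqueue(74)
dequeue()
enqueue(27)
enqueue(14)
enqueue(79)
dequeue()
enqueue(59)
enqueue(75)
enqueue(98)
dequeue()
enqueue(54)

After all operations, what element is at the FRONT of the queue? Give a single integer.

enqueue(74): queue = [74]
dequeue(): queue = []
enqueue(27): queue = [27]
enqueue(14): queue = [27, 14]
enqueue(79): queue = [27, 14, 79]
dequeue(): queue = [14, 79]
enqueue(59): queue = [14, 79, 59]
enqueue(75): queue = [14, 79, 59, 75]
enqueue(98): queue = [14, 79, 59, 75, 98]
dequeue(): queue = [79, 59, 75, 98]
enqueue(54): queue = [79, 59, 75, 98, 54]

Answer: 79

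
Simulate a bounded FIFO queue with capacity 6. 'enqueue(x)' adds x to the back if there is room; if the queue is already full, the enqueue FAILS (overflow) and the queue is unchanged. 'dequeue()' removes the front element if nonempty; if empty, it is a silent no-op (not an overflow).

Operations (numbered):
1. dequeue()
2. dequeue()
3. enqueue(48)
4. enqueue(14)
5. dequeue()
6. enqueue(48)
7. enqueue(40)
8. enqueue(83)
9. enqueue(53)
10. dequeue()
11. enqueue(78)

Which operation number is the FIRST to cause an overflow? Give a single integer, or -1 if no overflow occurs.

1. dequeue(): empty, no-op, size=0
2. dequeue(): empty, no-op, size=0
3. enqueue(48): size=1
4. enqueue(14): size=2
5. dequeue(): size=1
6. enqueue(48): size=2
7. enqueue(40): size=3
8. enqueue(83): size=4
9. enqueue(53): size=5
10. dequeue(): size=4
11. enqueue(78): size=5

Answer: -1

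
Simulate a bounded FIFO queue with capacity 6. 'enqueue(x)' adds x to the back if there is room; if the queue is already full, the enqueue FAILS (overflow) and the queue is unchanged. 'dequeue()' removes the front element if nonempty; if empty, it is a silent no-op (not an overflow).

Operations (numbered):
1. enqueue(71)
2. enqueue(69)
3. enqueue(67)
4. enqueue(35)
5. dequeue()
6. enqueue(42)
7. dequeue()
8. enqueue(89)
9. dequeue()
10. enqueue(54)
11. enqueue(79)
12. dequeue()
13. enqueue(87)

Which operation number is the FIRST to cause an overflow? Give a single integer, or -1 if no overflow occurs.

Answer: -1

Derivation:
1. enqueue(71): size=1
2. enqueue(69): size=2
3. enqueue(67): size=3
4. enqueue(35): size=4
5. dequeue(): size=3
6. enqueue(42): size=4
7. dequeue(): size=3
8. enqueue(89): size=4
9. dequeue(): size=3
10. enqueue(54): size=4
11. enqueue(79): size=5
12. dequeue(): size=4
13. enqueue(87): size=5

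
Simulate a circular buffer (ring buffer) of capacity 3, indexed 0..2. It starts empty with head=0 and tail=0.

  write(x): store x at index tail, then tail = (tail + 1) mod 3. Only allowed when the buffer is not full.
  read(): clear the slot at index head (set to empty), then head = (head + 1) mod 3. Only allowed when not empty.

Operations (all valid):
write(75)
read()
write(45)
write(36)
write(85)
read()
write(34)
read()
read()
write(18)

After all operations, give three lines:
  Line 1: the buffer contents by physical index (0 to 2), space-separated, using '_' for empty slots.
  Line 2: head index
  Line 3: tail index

Answer: _ 34 18
1
0

Derivation:
write(75): buf=[75 _ _], head=0, tail=1, size=1
read(): buf=[_ _ _], head=1, tail=1, size=0
write(45): buf=[_ 45 _], head=1, tail=2, size=1
write(36): buf=[_ 45 36], head=1, tail=0, size=2
write(85): buf=[85 45 36], head=1, tail=1, size=3
read(): buf=[85 _ 36], head=2, tail=1, size=2
write(34): buf=[85 34 36], head=2, tail=2, size=3
read(): buf=[85 34 _], head=0, tail=2, size=2
read(): buf=[_ 34 _], head=1, tail=2, size=1
write(18): buf=[_ 34 18], head=1, tail=0, size=2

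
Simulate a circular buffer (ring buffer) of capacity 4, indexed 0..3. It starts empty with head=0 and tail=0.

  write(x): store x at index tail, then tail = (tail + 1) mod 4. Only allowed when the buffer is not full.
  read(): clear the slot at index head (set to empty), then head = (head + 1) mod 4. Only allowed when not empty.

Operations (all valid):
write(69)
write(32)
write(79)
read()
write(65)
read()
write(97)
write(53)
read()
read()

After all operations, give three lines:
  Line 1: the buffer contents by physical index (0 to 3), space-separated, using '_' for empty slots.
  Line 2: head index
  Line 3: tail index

write(69): buf=[69 _ _ _], head=0, tail=1, size=1
write(32): buf=[69 32 _ _], head=0, tail=2, size=2
write(79): buf=[69 32 79 _], head=0, tail=3, size=3
read(): buf=[_ 32 79 _], head=1, tail=3, size=2
write(65): buf=[_ 32 79 65], head=1, tail=0, size=3
read(): buf=[_ _ 79 65], head=2, tail=0, size=2
write(97): buf=[97 _ 79 65], head=2, tail=1, size=3
write(53): buf=[97 53 79 65], head=2, tail=2, size=4
read(): buf=[97 53 _ 65], head=3, tail=2, size=3
read(): buf=[97 53 _ _], head=0, tail=2, size=2

Answer: 97 53 _ _
0
2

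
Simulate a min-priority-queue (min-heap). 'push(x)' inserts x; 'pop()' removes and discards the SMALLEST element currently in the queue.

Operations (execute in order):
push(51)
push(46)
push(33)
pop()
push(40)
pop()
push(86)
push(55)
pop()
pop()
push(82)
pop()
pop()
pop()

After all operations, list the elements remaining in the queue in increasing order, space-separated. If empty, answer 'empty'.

Answer: empty

Derivation:
push(51): heap contents = [51]
push(46): heap contents = [46, 51]
push(33): heap contents = [33, 46, 51]
pop() → 33: heap contents = [46, 51]
push(40): heap contents = [40, 46, 51]
pop() → 40: heap contents = [46, 51]
push(86): heap contents = [46, 51, 86]
push(55): heap contents = [46, 51, 55, 86]
pop() → 46: heap contents = [51, 55, 86]
pop() → 51: heap contents = [55, 86]
push(82): heap contents = [55, 82, 86]
pop() → 55: heap contents = [82, 86]
pop() → 82: heap contents = [86]
pop() → 86: heap contents = []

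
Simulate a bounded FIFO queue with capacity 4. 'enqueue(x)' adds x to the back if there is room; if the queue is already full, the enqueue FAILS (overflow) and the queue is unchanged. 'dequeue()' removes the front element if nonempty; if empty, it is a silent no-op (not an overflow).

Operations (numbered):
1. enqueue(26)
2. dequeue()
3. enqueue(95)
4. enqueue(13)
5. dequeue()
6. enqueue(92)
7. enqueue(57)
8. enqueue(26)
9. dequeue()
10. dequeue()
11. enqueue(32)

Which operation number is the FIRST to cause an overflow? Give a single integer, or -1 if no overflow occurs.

1. enqueue(26): size=1
2. dequeue(): size=0
3. enqueue(95): size=1
4. enqueue(13): size=2
5. dequeue(): size=1
6. enqueue(92): size=2
7. enqueue(57): size=3
8. enqueue(26): size=4
9. dequeue(): size=3
10. dequeue(): size=2
11. enqueue(32): size=3

Answer: -1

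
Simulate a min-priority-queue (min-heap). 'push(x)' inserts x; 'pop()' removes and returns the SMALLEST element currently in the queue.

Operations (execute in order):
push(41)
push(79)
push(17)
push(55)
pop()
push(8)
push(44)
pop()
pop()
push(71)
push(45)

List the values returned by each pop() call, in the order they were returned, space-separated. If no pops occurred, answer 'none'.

Answer: 17 8 41

Derivation:
push(41): heap contents = [41]
push(79): heap contents = [41, 79]
push(17): heap contents = [17, 41, 79]
push(55): heap contents = [17, 41, 55, 79]
pop() → 17: heap contents = [41, 55, 79]
push(8): heap contents = [8, 41, 55, 79]
push(44): heap contents = [8, 41, 44, 55, 79]
pop() → 8: heap contents = [41, 44, 55, 79]
pop() → 41: heap contents = [44, 55, 79]
push(71): heap contents = [44, 55, 71, 79]
push(45): heap contents = [44, 45, 55, 71, 79]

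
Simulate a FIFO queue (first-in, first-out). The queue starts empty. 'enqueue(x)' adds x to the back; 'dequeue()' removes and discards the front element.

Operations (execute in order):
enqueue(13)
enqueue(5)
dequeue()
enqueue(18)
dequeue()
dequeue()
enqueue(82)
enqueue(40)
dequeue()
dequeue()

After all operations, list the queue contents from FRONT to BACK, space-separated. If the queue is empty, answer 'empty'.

enqueue(13): [13]
enqueue(5): [13, 5]
dequeue(): [5]
enqueue(18): [5, 18]
dequeue(): [18]
dequeue(): []
enqueue(82): [82]
enqueue(40): [82, 40]
dequeue(): [40]
dequeue(): []

Answer: empty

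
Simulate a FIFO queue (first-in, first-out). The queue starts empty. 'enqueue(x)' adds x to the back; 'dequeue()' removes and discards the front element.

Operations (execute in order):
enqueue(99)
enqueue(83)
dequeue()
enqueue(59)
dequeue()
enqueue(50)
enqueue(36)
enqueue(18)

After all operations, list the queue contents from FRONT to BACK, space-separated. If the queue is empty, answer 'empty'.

Answer: 59 50 36 18

Derivation:
enqueue(99): [99]
enqueue(83): [99, 83]
dequeue(): [83]
enqueue(59): [83, 59]
dequeue(): [59]
enqueue(50): [59, 50]
enqueue(36): [59, 50, 36]
enqueue(18): [59, 50, 36, 18]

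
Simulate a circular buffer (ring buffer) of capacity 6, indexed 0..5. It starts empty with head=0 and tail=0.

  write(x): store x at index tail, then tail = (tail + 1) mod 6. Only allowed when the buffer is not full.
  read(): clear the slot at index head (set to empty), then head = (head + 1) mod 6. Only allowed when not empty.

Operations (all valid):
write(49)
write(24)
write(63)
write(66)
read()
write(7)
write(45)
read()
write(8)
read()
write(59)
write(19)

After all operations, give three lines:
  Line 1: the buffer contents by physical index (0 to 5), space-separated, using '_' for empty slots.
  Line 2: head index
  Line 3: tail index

Answer: 8 59 19 66 7 45
3
3

Derivation:
write(49): buf=[49 _ _ _ _ _], head=0, tail=1, size=1
write(24): buf=[49 24 _ _ _ _], head=0, tail=2, size=2
write(63): buf=[49 24 63 _ _ _], head=0, tail=3, size=3
write(66): buf=[49 24 63 66 _ _], head=0, tail=4, size=4
read(): buf=[_ 24 63 66 _ _], head=1, tail=4, size=3
write(7): buf=[_ 24 63 66 7 _], head=1, tail=5, size=4
write(45): buf=[_ 24 63 66 7 45], head=1, tail=0, size=5
read(): buf=[_ _ 63 66 7 45], head=2, tail=0, size=4
write(8): buf=[8 _ 63 66 7 45], head=2, tail=1, size=5
read(): buf=[8 _ _ 66 7 45], head=3, tail=1, size=4
write(59): buf=[8 59 _ 66 7 45], head=3, tail=2, size=5
write(19): buf=[8 59 19 66 7 45], head=3, tail=3, size=6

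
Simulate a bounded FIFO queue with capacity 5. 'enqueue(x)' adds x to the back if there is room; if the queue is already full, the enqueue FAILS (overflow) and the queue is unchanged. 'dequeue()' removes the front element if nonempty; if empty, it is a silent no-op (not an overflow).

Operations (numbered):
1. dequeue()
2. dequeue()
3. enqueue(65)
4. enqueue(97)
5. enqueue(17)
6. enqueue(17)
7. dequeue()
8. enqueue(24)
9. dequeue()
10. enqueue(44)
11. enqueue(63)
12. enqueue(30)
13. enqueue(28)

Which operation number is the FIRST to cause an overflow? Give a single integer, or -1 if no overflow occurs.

Answer: 12

Derivation:
1. dequeue(): empty, no-op, size=0
2. dequeue(): empty, no-op, size=0
3. enqueue(65): size=1
4. enqueue(97): size=2
5. enqueue(17): size=3
6. enqueue(17): size=4
7. dequeue(): size=3
8. enqueue(24): size=4
9. dequeue(): size=3
10. enqueue(44): size=4
11. enqueue(63): size=5
12. enqueue(30): size=5=cap → OVERFLOW (fail)
13. enqueue(28): size=5=cap → OVERFLOW (fail)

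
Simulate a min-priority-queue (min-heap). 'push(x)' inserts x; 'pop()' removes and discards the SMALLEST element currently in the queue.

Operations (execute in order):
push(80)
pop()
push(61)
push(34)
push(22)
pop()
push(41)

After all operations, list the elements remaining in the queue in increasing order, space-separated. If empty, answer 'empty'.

push(80): heap contents = [80]
pop() → 80: heap contents = []
push(61): heap contents = [61]
push(34): heap contents = [34, 61]
push(22): heap contents = [22, 34, 61]
pop() → 22: heap contents = [34, 61]
push(41): heap contents = [34, 41, 61]

Answer: 34 41 61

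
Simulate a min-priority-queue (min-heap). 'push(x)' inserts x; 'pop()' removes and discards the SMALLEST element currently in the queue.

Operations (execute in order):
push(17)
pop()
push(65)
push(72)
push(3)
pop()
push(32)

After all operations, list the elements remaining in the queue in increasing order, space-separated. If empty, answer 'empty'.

push(17): heap contents = [17]
pop() → 17: heap contents = []
push(65): heap contents = [65]
push(72): heap contents = [65, 72]
push(3): heap contents = [3, 65, 72]
pop() → 3: heap contents = [65, 72]
push(32): heap contents = [32, 65, 72]

Answer: 32 65 72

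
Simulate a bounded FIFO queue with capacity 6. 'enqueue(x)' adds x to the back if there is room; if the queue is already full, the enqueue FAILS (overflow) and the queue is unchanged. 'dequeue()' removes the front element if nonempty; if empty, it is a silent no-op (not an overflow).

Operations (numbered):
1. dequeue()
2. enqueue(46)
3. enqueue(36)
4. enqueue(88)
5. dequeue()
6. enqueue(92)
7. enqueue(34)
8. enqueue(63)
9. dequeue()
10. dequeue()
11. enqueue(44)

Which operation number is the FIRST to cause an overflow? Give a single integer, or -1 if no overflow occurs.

Answer: -1

Derivation:
1. dequeue(): empty, no-op, size=0
2. enqueue(46): size=1
3. enqueue(36): size=2
4. enqueue(88): size=3
5. dequeue(): size=2
6. enqueue(92): size=3
7. enqueue(34): size=4
8. enqueue(63): size=5
9. dequeue(): size=4
10. dequeue(): size=3
11. enqueue(44): size=4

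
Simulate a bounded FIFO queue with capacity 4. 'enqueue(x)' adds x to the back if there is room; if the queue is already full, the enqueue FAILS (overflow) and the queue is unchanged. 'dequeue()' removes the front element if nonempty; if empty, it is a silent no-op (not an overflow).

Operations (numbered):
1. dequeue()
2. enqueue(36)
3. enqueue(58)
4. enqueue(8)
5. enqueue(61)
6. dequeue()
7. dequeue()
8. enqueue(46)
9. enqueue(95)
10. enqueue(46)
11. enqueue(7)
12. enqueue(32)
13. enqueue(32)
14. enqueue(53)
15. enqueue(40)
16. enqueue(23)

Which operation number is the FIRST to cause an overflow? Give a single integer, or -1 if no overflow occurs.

Answer: 10

Derivation:
1. dequeue(): empty, no-op, size=0
2. enqueue(36): size=1
3. enqueue(58): size=2
4. enqueue(8): size=3
5. enqueue(61): size=4
6. dequeue(): size=3
7. dequeue(): size=2
8. enqueue(46): size=3
9. enqueue(95): size=4
10. enqueue(46): size=4=cap → OVERFLOW (fail)
11. enqueue(7): size=4=cap → OVERFLOW (fail)
12. enqueue(32): size=4=cap → OVERFLOW (fail)
13. enqueue(32): size=4=cap → OVERFLOW (fail)
14. enqueue(53): size=4=cap → OVERFLOW (fail)
15. enqueue(40): size=4=cap → OVERFLOW (fail)
16. enqueue(23): size=4=cap → OVERFLOW (fail)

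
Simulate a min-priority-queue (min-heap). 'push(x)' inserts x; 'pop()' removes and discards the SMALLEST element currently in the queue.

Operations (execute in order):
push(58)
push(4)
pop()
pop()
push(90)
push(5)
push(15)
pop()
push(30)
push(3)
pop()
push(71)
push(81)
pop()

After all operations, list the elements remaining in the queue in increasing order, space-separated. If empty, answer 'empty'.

push(58): heap contents = [58]
push(4): heap contents = [4, 58]
pop() → 4: heap contents = [58]
pop() → 58: heap contents = []
push(90): heap contents = [90]
push(5): heap contents = [5, 90]
push(15): heap contents = [5, 15, 90]
pop() → 5: heap contents = [15, 90]
push(30): heap contents = [15, 30, 90]
push(3): heap contents = [3, 15, 30, 90]
pop() → 3: heap contents = [15, 30, 90]
push(71): heap contents = [15, 30, 71, 90]
push(81): heap contents = [15, 30, 71, 81, 90]
pop() → 15: heap contents = [30, 71, 81, 90]

Answer: 30 71 81 90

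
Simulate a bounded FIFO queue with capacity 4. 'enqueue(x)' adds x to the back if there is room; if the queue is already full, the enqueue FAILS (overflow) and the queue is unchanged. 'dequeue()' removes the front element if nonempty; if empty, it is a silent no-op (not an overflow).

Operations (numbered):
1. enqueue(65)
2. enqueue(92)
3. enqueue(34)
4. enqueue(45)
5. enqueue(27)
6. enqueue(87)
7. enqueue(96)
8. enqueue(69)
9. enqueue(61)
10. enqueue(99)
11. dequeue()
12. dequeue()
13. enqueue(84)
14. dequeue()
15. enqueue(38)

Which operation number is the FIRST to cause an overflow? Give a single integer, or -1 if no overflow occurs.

Answer: 5

Derivation:
1. enqueue(65): size=1
2. enqueue(92): size=2
3. enqueue(34): size=3
4. enqueue(45): size=4
5. enqueue(27): size=4=cap → OVERFLOW (fail)
6. enqueue(87): size=4=cap → OVERFLOW (fail)
7. enqueue(96): size=4=cap → OVERFLOW (fail)
8. enqueue(69): size=4=cap → OVERFLOW (fail)
9. enqueue(61): size=4=cap → OVERFLOW (fail)
10. enqueue(99): size=4=cap → OVERFLOW (fail)
11. dequeue(): size=3
12. dequeue(): size=2
13. enqueue(84): size=3
14. dequeue(): size=2
15. enqueue(38): size=3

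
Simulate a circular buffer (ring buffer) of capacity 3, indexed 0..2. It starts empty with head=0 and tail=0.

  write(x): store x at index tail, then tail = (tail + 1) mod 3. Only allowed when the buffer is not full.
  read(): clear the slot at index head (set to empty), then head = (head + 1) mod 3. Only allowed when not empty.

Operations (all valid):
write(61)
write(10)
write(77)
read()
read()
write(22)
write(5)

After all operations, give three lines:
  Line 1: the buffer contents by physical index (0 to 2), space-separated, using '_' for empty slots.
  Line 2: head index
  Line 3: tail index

write(61): buf=[61 _ _], head=0, tail=1, size=1
write(10): buf=[61 10 _], head=0, tail=2, size=2
write(77): buf=[61 10 77], head=0, tail=0, size=3
read(): buf=[_ 10 77], head=1, tail=0, size=2
read(): buf=[_ _ 77], head=2, tail=0, size=1
write(22): buf=[22 _ 77], head=2, tail=1, size=2
write(5): buf=[22 5 77], head=2, tail=2, size=3

Answer: 22 5 77
2
2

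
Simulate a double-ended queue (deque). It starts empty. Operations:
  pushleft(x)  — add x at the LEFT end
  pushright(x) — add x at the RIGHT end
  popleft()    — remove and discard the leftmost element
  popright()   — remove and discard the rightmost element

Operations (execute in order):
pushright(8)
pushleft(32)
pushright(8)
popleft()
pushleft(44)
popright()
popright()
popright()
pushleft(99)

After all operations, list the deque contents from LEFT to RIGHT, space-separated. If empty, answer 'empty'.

pushright(8): [8]
pushleft(32): [32, 8]
pushright(8): [32, 8, 8]
popleft(): [8, 8]
pushleft(44): [44, 8, 8]
popright(): [44, 8]
popright(): [44]
popright(): []
pushleft(99): [99]

Answer: 99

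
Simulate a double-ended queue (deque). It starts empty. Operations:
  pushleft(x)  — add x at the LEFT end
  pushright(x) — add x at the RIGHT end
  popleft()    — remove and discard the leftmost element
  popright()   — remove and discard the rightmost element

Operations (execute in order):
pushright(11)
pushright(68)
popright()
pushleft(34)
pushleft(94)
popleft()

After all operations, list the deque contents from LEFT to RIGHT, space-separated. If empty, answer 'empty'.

Answer: 34 11

Derivation:
pushright(11): [11]
pushright(68): [11, 68]
popright(): [11]
pushleft(34): [34, 11]
pushleft(94): [94, 34, 11]
popleft(): [34, 11]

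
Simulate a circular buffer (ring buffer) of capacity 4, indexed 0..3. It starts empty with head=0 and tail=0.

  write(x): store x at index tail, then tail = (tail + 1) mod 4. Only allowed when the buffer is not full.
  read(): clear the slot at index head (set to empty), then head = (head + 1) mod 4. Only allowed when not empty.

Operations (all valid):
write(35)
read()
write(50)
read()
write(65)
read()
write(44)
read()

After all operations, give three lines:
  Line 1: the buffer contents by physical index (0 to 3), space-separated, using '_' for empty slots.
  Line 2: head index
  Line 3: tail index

Answer: _ _ _ _
0
0

Derivation:
write(35): buf=[35 _ _ _], head=0, tail=1, size=1
read(): buf=[_ _ _ _], head=1, tail=1, size=0
write(50): buf=[_ 50 _ _], head=1, tail=2, size=1
read(): buf=[_ _ _ _], head=2, tail=2, size=0
write(65): buf=[_ _ 65 _], head=2, tail=3, size=1
read(): buf=[_ _ _ _], head=3, tail=3, size=0
write(44): buf=[_ _ _ 44], head=3, tail=0, size=1
read(): buf=[_ _ _ _], head=0, tail=0, size=0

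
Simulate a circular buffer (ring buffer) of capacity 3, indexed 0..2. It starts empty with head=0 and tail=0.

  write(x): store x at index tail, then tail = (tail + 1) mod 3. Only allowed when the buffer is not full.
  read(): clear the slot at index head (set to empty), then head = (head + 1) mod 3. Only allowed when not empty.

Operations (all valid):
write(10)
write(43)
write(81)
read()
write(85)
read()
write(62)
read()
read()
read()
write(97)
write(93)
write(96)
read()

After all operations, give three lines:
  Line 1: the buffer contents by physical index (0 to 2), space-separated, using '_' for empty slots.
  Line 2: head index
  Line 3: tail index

write(10): buf=[10 _ _], head=0, tail=1, size=1
write(43): buf=[10 43 _], head=0, tail=2, size=2
write(81): buf=[10 43 81], head=0, tail=0, size=3
read(): buf=[_ 43 81], head=1, tail=0, size=2
write(85): buf=[85 43 81], head=1, tail=1, size=3
read(): buf=[85 _ 81], head=2, tail=1, size=2
write(62): buf=[85 62 81], head=2, tail=2, size=3
read(): buf=[85 62 _], head=0, tail=2, size=2
read(): buf=[_ 62 _], head=1, tail=2, size=1
read(): buf=[_ _ _], head=2, tail=2, size=0
write(97): buf=[_ _ 97], head=2, tail=0, size=1
write(93): buf=[93 _ 97], head=2, tail=1, size=2
write(96): buf=[93 96 97], head=2, tail=2, size=3
read(): buf=[93 96 _], head=0, tail=2, size=2

Answer: 93 96 _
0
2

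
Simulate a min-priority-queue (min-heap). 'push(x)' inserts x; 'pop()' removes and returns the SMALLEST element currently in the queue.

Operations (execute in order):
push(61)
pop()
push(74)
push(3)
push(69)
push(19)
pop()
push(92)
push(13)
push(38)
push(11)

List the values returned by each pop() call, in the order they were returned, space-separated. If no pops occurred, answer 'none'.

push(61): heap contents = [61]
pop() → 61: heap contents = []
push(74): heap contents = [74]
push(3): heap contents = [3, 74]
push(69): heap contents = [3, 69, 74]
push(19): heap contents = [3, 19, 69, 74]
pop() → 3: heap contents = [19, 69, 74]
push(92): heap contents = [19, 69, 74, 92]
push(13): heap contents = [13, 19, 69, 74, 92]
push(38): heap contents = [13, 19, 38, 69, 74, 92]
push(11): heap contents = [11, 13, 19, 38, 69, 74, 92]

Answer: 61 3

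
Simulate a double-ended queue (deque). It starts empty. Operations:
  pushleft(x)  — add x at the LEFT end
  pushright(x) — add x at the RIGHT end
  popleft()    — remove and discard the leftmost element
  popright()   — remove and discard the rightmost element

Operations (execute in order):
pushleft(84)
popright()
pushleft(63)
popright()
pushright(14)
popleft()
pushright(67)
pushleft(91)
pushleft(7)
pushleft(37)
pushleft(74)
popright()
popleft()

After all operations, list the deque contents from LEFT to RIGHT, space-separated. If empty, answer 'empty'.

pushleft(84): [84]
popright(): []
pushleft(63): [63]
popright(): []
pushright(14): [14]
popleft(): []
pushright(67): [67]
pushleft(91): [91, 67]
pushleft(7): [7, 91, 67]
pushleft(37): [37, 7, 91, 67]
pushleft(74): [74, 37, 7, 91, 67]
popright(): [74, 37, 7, 91]
popleft(): [37, 7, 91]

Answer: 37 7 91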